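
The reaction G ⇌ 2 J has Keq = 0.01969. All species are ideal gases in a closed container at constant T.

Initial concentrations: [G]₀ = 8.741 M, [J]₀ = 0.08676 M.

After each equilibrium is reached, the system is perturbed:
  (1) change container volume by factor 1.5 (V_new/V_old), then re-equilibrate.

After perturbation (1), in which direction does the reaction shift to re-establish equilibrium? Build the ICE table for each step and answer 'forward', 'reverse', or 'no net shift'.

Direction: forward

Q₀ = 8.6115e-04 vs Keq = 0.01969 ⇒ Q<K, forward
Step 1:
                  G         J
  init        8.741   0.08676
  Δ         -0.1621    0.3242
  eq          8.579     0.411
  solve Keq expr → x = 0.1621; check Q = 0.01969
Then change container volume by factor 1.5 (V_new/V_old).
Step 2:
                  G         J
  init        5.719     0.274
  Δ        -0.03034   0.06069
  eq          5.689    0.3347
  solve Keq expr → x = 0.03034; check Q = 0.01969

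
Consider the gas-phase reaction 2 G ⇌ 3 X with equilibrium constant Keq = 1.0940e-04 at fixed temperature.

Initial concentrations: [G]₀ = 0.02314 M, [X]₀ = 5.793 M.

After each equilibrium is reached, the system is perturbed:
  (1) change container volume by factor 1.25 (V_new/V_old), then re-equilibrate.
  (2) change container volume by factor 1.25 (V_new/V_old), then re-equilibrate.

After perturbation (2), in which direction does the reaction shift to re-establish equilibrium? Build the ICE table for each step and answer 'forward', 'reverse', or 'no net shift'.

Q₀ = 3.6306e+05 vs Keq = 1.0940e-04 ⇒ Q>K, reverse
Step 1:
                   G          X
  init       0.02314      5.793
  Δ            3.784     -5.676
  eq           3.807     0.1166
  solve Keq expr → x = -1.892; check Q = 1.0940e-04
Then change container volume by factor 1.25 (V_new/V_old).
Step 2:
                   G          X
  init         3.046    0.09329
  Δ        -0.004733     0.0071
  eq           3.041     0.1004
  solve Keq expr → x = 0.002367; check Q = 1.0940e-04
Then change container volume by factor 1.25 (V_new/V_old).
Step 3:
                   G          X
  init         2.433    0.08031
  Δ         -0.00407   0.006105
  eq           2.429    0.08642
  solve Keq expr → x = 0.002035; check Q = 1.0940e-04

Direction: forward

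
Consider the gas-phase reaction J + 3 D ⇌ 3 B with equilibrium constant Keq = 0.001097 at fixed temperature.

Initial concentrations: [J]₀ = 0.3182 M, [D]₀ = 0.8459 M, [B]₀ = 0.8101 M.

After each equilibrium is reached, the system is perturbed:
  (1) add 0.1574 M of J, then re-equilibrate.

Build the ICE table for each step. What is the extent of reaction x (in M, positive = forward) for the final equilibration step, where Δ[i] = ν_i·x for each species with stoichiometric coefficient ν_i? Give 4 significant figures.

Q₀ = 2.76 vs Keq = 0.001097 ⇒ Q>K, reverse
Step 1:
                  J         D         B
  init       0.3182    0.8459    0.8101
  Δ          0.2271    0.6814   -0.6814
  eq         0.5453     1.527    0.1287
  solve Keq expr → x = -0.2271; check Q = 0.001097
Then add 0.1574 M of J.
Step 2:
                  J         D         B
  init       0.7027     1.527    0.1287
  Δ       -0.003397  -0.01019   0.01019
  eq         0.6993     1.517    0.1389
  solve Keq expr → x = 0.003397; check Q = 0.001097

x = 0.003397 M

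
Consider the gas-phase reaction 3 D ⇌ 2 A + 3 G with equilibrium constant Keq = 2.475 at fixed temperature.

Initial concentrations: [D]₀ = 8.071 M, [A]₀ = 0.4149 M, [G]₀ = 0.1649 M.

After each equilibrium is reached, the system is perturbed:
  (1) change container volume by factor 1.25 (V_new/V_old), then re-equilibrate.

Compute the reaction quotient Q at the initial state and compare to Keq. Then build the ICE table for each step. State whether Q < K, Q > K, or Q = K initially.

Q₀ = 1.4681e-06; Q < K (proceeds forward)

Q₀ = 1.4681e-06 vs Keq = 2.475 ⇒ Q<K, forward
Step 1:
                   D          A          G
  init         8.071     0.4149     0.1649
  Δ           -3.272      2.181      3.272
  eq           4.799      2.596      3.437
  solve Keq expr → x = 1.091; check Q = 2.475
Then change container volume by factor 1.25 (V_new/V_old).
Step 2:
                   D          A          G
  init         3.839      2.077      2.749
  Δ          -0.1799     0.1199     0.1799
  eq           3.659      2.197      2.929
  solve Keq expr → x = 0.05995; check Q = 2.475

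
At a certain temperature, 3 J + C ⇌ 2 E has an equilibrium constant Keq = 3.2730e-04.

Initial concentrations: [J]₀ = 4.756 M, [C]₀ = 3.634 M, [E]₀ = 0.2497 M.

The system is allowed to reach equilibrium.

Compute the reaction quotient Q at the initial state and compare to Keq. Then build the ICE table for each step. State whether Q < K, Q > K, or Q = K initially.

Q₀ = 1.5949e-04; Q < K (proceeds forward)

Q₀ = 1.5949e-04 vs Keq = 3.2730e-04 ⇒ Q<K, forward
Step 1:
                  J         C         E
  init        4.756     3.634    0.2497
  Δ          -0.136  -0.04532   0.09064
  eq           4.62     3.589    0.3403
  solve Keq expr → x = 0.04532; check Q = 3.2730e-04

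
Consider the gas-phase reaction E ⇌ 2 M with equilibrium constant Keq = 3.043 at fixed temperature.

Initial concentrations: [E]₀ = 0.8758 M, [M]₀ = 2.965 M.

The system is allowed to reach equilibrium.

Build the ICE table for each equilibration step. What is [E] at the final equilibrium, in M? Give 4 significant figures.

Q₀ = 10.04 vs Keq = 3.043 ⇒ Q>K, reverse
Step 1:
                    E           M
  Initial      0.8758       2.965
  Change       0.4705      -0.941
  Equil         1.346       2.024
  solve Keq expr → x = -0.4705; check Q = 3.043

[E]_eq = 1.346 M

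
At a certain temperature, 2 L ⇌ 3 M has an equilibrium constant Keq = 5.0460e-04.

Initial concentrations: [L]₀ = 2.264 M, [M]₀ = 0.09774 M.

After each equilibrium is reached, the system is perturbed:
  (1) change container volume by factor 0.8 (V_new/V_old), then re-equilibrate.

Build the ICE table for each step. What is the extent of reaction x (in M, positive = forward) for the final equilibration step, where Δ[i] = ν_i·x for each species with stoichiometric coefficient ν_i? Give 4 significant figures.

Q₀ = 1.8216e-04 vs Keq = 5.0460e-04 ⇒ Q<K, forward
Step 1:
                  L         M
  I           2.264   0.09774
  C        -0.02566   0.03849
  E           2.238    0.1362
  solve Keq expr → x = 0.01283; check Q = 5.0460e-04
Then change container volume by factor 0.8 (V_new/V_old).
Step 2:
                  L         M
  I           2.798    0.1703
  C        0.007938  -0.01191
  E           2.806    0.1584
  solve Keq expr → x = -0.003969; check Q = 5.0460e-04

x = -0.003969 M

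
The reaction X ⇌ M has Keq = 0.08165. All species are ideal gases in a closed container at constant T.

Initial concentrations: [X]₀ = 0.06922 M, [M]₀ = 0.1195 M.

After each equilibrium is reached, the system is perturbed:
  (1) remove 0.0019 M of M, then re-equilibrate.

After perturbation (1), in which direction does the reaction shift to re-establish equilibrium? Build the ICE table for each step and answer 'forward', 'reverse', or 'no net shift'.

Direction: forward

Q₀ = 1.726 vs Keq = 0.08165 ⇒ Q>K, reverse
Step 1:
                    X           M
  I           0.06922      0.1195
  C            0.1053     -0.1053
  E            0.1745     0.01425
  solve Keq expr → x = -0.1053; check Q = 0.08165
Then remove 0.0019 M of M.
Step 2:
                    X           M
  I            0.1745     0.01235
  C         -0.001757    0.001757
  E            0.1727      0.0141
  solve Keq expr → x = 0.001757; check Q = 0.08165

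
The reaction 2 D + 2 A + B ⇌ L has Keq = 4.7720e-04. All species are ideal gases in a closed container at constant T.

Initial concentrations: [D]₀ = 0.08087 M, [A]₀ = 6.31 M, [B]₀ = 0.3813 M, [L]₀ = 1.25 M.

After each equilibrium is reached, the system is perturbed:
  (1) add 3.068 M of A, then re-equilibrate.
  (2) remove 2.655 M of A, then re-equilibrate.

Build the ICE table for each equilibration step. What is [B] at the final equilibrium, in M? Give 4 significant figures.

Q₀ = 12.59 vs Keq = 4.7720e-04 ⇒ Q>K, reverse
Step 1:
                  D         A         B         L
  I         0.08087      6.31    0.3813      1.25
  C           2.065     2.065     1.032    -1.032
  E           2.145     8.375     1.414    0.2177
  solve Keq expr → x = -1.032; check Q = 4.7720e-04
Then add 3.068 M of A.
Step 2:
                  D         A         B         L
  I           2.145     11.44     1.414    0.2177
  C         -0.1817   -0.1817  -0.09087   0.09087
  E           1.964     11.26     1.323    0.3086
  solve Keq expr → x = 0.09087; check Q = 4.7720e-04
Then remove 2.655 M of A.
Step 3:
                  D         A         B         L
  I           1.964     8.606     1.323    0.3086
  C          0.1561    0.1561   0.07804  -0.07804
  E            2.12     8.762     1.401    0.2306
  solve Keq expr → x = -0.07804; check Q = 4.7720e-04

[B]_eq = 1.401 M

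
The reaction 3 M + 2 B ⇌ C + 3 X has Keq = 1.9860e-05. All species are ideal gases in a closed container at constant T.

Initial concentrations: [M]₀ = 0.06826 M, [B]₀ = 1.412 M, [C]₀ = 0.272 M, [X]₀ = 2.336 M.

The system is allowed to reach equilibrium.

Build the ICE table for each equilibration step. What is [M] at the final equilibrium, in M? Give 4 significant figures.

[M]_eq = 0.8842 M

Q₀ = 5468 vs Keq = 1.9860e-05 ⇒ Q>K, reverse
Step 1:
                    M           B           C           X
  init        0.06826       1.412       0.272       2.336
  Δ             0.816       0.544      -0.272      -0.816
  eq           0.8842       1.956  1.4956e-05        1.52
  solve Keq expr → x = -0.272; check Q = 1.9860e-05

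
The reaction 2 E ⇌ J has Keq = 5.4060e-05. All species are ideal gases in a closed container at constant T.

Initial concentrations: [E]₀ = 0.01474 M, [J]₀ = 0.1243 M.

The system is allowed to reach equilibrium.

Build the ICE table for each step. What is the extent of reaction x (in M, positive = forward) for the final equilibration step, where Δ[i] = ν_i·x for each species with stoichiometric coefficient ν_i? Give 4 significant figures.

x = -0.1243 M

Q₀ = 572.1 vs Keq = 5.4060e-05 ⇒ Q>K, reverse
Step 1:
                    E           J
  I           0.01474      0.1243
  C            0.2486     -0.1243
  E            0.2633  3.7487e-06
  solve Keq expr → x = -0.1243; check Q = 5.4060e-05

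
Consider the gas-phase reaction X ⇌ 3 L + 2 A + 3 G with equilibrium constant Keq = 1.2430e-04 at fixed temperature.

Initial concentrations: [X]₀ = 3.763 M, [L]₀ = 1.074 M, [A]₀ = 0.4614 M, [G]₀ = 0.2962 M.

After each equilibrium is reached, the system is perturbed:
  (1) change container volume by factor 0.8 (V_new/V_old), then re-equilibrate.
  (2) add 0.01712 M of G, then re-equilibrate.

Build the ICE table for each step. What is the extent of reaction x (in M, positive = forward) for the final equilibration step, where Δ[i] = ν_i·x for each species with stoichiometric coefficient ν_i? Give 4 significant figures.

x = -0.004478 M

Q₀ = 0.001821 vs Keq = 1.2430e-04 ⇒ Q>K, reverse
Step 1:
                  X         L         A         G
  I           3.763     1.074    0.4614    0.2962
  C         0.04514   -0.1354  -0.09028   -0.1354
  E           3.808    0.9386    0.3711    0.1608
  solve Keq expr → x = -0.04514; check Q = 1.2430e-04
Then change container volume by factor 0.8 (V_new/V_old).
Step 2:
                  X         L         A         G
  I            4.76     1.173    0.4639     0.201
  C         0.02188  -0.06565  -0.04377  -0.06565
  E           4.782     1.108    0.4201    0.1353
  solve Keq expr → x = -0.02188; check Q = 1.2430e-04
Then add 0.01712 M of G.
Step 3:
                  X         L         A         G
  I           4.782     1.108    0.4201    0.1524
  C        0.004478  -0.01343 -0.008955  -0.01343
  E           4.787     1.094    0.4112     0.139
  solve Keq expr → x = -0.004478; check Q = 1.2430e-04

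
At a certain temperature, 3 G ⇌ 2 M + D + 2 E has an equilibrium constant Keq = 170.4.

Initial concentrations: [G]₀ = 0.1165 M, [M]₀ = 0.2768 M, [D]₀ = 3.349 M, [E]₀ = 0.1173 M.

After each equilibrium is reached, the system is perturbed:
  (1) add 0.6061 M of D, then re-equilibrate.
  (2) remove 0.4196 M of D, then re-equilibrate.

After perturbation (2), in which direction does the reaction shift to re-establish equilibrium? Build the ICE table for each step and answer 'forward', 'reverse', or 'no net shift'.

Q₀ = 2.233 vs Keq = 170.4 ⇒ Q<K, forward
Step 1:
                   G          M          D          E
  init        0.1165     0.2768      3.349     0.1173
  Δ         -0.07718    0.05146    0.02573    0.05146
  eq         0.03932     0.3283      3.375     0.1688
  solve Keq expr → x = 0.02573; check Q = 170.4
Then add 0.6061 M of D.
Step 2:
                   G          M          D          E
  init       0.03932     0.3283      3.981     0.1688
  Δ         0.001907  -0.001272 -6.3581e-04  -0.001272
  eq         0.04122      0.327       3.98     0.1675
  solve Keq expr → x = -6.3581e-04; check Q = 170.4
Then remove 0.4196 M of D.
Step 3:
                   G          M          D          E
  init       0.04122      0.327      3.561     0.1675
  Δ        -0.001295 8.6311e-04 4.3156e-04 8.6311e-04
  eq         0.03993     0.3278      3.561     0.1683
  solve Keq expr → x = 4.3156e-04; check Q = 170.4

Direction: forward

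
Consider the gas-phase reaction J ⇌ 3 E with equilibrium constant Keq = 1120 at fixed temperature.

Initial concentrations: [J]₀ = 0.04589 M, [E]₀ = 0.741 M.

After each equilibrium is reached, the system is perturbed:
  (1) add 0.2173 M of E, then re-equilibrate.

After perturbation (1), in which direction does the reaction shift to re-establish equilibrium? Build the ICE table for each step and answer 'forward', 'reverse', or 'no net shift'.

Q₀ = 8.866 vs Keq = 1120 ⇒ Q<K, forward
Step 1:
                   J          E
  I          0.04589      0.741
  C         -0.04529     0.1359
  E       6.0198e-04     0.8769
  solve Keq expr → x = 0.04529; check Q = 1120
Then add 0.2173 M of E.
Step 2:
                   J          E
  I       6.0198e-04      1.094
  C       5.6220e-04  -0.001687
  E         0.001164      1.092
  solve Keq expr → x = -5.6220e-04; check Q = 1120

Direction: reverse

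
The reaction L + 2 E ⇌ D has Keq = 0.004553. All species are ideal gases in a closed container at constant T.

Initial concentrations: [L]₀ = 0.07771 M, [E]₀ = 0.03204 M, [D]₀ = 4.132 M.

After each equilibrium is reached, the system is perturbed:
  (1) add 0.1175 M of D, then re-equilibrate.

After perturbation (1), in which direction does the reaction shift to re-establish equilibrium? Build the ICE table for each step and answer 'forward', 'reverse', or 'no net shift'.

Q₀ = 5.1796e+04 vs Keq = 0.004553 ⇒ Q>K, reverse
Step 1:
                    L           E           D
  I           0.07771     0.03204       4.132
  C             3.396       6.791      -3.396
  E             3.473       6.823      0.7363
  solve Keq expr → x = -3.396; check Q = 0.004553
Then add 0.1175 M of D.
Step 2:
                    L           E           D
  I             3.473       6.823      0.8538
  C           0.07091      0.1418    -0.07091
  E             3.544       6.965      0.7829
  solve Keq expr → x = -0.07091; check Q = 0.004553

Direction: reverse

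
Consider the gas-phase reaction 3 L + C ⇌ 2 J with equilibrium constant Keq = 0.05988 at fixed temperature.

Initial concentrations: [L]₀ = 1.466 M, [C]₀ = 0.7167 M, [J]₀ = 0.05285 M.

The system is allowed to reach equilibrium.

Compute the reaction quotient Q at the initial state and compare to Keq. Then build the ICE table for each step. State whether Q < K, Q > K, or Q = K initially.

Q₀ = 0.001237; Q < K (proceeds forward)

Q₀ = 0.001237 vs Keq = 0.05988 ⇒ Q<K, forward
Step 1:
                    L           C           J
  I             1.466      0.7167     0.05285
  C           -0.2896    -0.09652       0.193
  E             1.176      0.6202      0.2459
  solve Keq expr → x = 0.09652; check Q = 0.05988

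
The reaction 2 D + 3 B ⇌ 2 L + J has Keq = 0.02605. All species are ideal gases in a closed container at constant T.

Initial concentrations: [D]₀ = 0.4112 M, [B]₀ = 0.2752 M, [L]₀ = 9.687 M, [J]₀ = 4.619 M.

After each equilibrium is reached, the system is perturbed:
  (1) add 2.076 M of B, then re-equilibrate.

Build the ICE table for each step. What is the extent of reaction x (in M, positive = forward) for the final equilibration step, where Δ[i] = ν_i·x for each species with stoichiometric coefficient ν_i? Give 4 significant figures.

Q₀ = 1.2299e+05 vs Keq = 0.02605 ⇒ Q>K, reverse
Step 1:
                  D         B         L         J
  init       0.4112    0.2752     9.687     4.619
  Δ           3.774     5.662    -3.774    -1.887
  eq          4.186     5.937     5.913     2.732
  solve Keq expr → x = -1.887; check Q = 0.02605
Then add 2.076 M of B.
Step 2:
                  D         B         L         J
  init        4.186     8.013     5.913     2.732
  Δ         -0.5609   -0.8414    0.5609    0.2805
  eq          3.625     7.171     6.474     3.012
  solve Keq expr → x = 0.2805; check Q = 0.02605

x = 0.2805 M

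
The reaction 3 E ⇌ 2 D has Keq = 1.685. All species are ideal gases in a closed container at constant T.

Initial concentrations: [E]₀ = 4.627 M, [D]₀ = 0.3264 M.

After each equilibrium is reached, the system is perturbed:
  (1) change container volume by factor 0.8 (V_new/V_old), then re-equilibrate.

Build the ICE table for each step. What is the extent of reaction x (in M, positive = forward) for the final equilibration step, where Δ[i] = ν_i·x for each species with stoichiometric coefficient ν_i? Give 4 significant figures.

Q₀ = 0.001075 vs Keq = 1.685 ⇒ Q<K, forward
Step 1:
                   E          D
  Initial      4.627     0.3264
  Change      -3.118      2.079
  Equil        1.509      2.405
  solve Keq expr → x = 1.039; check Q = 1.685
Then change container volume by factor 0.8 (V_new/V_old).
Step 2:
                   E          D
  Initial      1.886      3.007
  Change     -0.1075    0.07165
  Equil        1.778      3.078
  solve Keq expr → x = 0.03582; check Q = 1.685

x = 0.03582 M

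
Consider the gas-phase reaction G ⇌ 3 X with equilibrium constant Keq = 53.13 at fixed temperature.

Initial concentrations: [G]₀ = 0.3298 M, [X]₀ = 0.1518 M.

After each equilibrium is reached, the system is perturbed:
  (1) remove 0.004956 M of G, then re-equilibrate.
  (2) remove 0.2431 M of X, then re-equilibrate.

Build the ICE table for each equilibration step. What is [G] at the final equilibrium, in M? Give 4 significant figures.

Q₀ = 0.01061 vs Keq = 53.13 ⇒ Q<K, forward
Step 1:
                  G         X
  Initial    0.3298    0.1518
  Change    -0.3066    0.9199
  Equil     0.02317     1.072
  solve Keq expr → x = 0.3066; check Q = 53.13
Then remove 0.004956 M of G.
Step 2:
                  G         X
  Initial   0.01821     1.072
  Change   0.004157  -0.01247
  Equil     0.02237     1.059
  solve Keq expr → x = -0.004157; check Q = 53.13
Then remove 0.2431 M of X.
Step 3:
                  G         X
  Initial   0.02237    0.8161
  Change   -0.01086   0.03258
  Equil     0.01151    0.8487
  solve Keq expr → x = 0.01086; check Q = 53.13

[G]_eq = 0.01151 M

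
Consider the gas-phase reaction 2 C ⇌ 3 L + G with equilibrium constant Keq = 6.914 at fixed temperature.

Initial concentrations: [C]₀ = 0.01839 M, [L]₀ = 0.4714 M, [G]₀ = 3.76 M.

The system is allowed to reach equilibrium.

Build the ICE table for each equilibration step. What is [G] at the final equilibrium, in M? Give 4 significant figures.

Q₀ = 1165 vs Keq = 6.914 ⇒ Q>K, reverse
Step 1:
                    C           L           G
  init        0.01839      0.4714        3.76
  Δ            0.1078     -0.1617     -0.0539
  eq           0.1262      0.3097       3.706
  solve Keq expr → x = -0.0539; check Q = 6.914

[G]_eq = 3.706 M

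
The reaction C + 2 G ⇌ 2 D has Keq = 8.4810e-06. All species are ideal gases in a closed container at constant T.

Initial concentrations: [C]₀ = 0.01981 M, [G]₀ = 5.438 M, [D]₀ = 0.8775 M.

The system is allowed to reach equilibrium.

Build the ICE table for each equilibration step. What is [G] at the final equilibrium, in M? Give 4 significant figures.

Q₀ = 1.314 vs Keq = 8.4810e-06 ⇒ Q>K, reverse
Step 1:
                    C           G           D
  Initial     0.01981       5.438      0.8775
  Change       0.4326      0.8652     -0.8652
  Equil        0.4524       6.303     0.01235
  solve Keq expr → x = -0.4326; check Q = 8.4810e-06

[G]_eq = 6.303 M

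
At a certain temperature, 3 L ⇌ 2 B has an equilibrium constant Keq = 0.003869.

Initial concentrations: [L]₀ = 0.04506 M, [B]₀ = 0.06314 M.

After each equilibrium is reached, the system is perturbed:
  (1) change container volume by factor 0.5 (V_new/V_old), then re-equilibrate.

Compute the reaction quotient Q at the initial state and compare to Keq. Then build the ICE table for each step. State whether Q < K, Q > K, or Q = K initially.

Q₀ = 43.57 vs Keq = 0.003869 ⇒ Q>K, reverse
Step 1:
                  L         B
  Initial   0.04506   0.06314
  Change    0.09008  -0.06005
  Equil      0.1351   0.00309
  solve Keq expr → x = -0.03003; check Q = 0.003869
Then change container volume by factor 0.5 (V_new/V_old).
Step 2:
                  L         B
  Initial    0.2703   0.00618
  Change   -0.00358  0.002387
  Equil      0.2667  0.008567
  solve Keq expr → x = 0.001193; check Q = 0.003869

Q₀ = 43.57; Q > K (proceeds reverse)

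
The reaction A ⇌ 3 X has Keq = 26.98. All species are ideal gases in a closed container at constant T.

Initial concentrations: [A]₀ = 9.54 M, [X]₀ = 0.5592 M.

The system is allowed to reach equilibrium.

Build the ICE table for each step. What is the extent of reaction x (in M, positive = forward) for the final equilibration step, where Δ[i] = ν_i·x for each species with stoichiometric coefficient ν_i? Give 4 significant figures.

Q₀ = 0.01833 vs Keq = 26.98 ⇒ Q<K, forward
Step 1:
                   A          X
  Initial       9.54     0.5592
  Change      -1.792      5.376
  Equil        7.748      5.935
  solve Keq expr → x = 1.792; check Q = 26.98

x = 1.792 M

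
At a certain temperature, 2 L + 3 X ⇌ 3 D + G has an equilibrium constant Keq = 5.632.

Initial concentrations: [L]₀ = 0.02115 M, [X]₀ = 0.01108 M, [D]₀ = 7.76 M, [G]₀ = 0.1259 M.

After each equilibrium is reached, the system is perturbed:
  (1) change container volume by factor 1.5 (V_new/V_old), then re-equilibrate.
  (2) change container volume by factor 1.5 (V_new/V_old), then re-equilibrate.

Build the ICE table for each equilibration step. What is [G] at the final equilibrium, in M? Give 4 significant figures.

[G]_eq = 1.2093e-05 M

Q₀ = 9.6688e+10 vs Keq = 5.632 ⇒ Q>K, reverse
Step 1:
                    L           X           D           G
  init        0.02115     0.01108        7.76      0.1259
  Δ            0.2517      0.3775     -0.3775     -0.1258
  eq           0.2728      0.3886       7.382  6.1141e-05
  solve Keq expr → x = -0.1258; check Q = 5.632
Then change container volume by factor 1.5 (V_new/V_old).
Step 2:
                    L           X           D           G
  init         0.1819      0.2591       4.922  4.0760e-05
  Δ        2.7130e-05  4.0696e-05 -4.0696e-05 -1.3565e-05
  eq           0.1819      0.2591       4.922  2.7195e-05
  solve Keq expr → x = -1.3565e-05; check Q = 5.632
Then change container volume by factor 1.5 (V_new/V_old).
Step 3:
                    L           X           D           G
  init         0.1213      0.1727       3.281  1.8130e-05
  Δ        1.2074e-05  1.8111e-05 -1.8111e-05 -6.0370e-06
  eq           0.1213      0.1728       3.281  1.2093e-05
  solve Keq expr → x = -6.0370e-06; check Q = 5.632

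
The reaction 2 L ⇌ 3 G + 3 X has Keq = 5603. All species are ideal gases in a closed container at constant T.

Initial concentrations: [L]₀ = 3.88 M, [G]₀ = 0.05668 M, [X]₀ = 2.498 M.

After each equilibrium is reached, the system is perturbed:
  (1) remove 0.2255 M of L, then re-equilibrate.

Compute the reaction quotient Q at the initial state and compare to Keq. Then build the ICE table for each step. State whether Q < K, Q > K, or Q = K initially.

Q₀ = 1.8854e-04 vs Keq = 5603 ⇒ Q<K, forward
Step 1:
                  L         G         X
  Initial      3.88   0.05668     2.498
  Change     -2.431     3.646     3.646
  Equil       1.449     3.703     6.144
  solve Keq expr → x = 1.215; check Q = 5603
Then remove 0.2255 M of L.
Step 2:
                  L         G         X
  Initial     1.224     3.703     6.144
  Change    0.09516   -0.1427   -0.1427
  Equil       1.319      3.56     6.001
  solve Keq expr → x = -0.04758; check Q = 5603

Q₀ = 1.8854e-04; Q < K (proceeds forward)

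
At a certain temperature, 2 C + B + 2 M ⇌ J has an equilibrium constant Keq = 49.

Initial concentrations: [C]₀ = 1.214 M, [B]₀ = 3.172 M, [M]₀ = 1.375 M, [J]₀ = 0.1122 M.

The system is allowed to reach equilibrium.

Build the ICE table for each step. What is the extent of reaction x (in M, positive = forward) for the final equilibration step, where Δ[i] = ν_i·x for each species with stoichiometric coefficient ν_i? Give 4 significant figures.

x = 0.5098 M

Q₀ = 0.01269 vs Keq = 49 ⇒ Q<K, forward
Step 1:
                    C           B           M           J
  init          1.214       3.172       1.375      0.1122
  Δ             -1.02     -0.5098       -1.02      0.5098
  eq           0.1943       2.662      0.3553       0.622
  solve Keq expr → x = 0.5098; check Q = 49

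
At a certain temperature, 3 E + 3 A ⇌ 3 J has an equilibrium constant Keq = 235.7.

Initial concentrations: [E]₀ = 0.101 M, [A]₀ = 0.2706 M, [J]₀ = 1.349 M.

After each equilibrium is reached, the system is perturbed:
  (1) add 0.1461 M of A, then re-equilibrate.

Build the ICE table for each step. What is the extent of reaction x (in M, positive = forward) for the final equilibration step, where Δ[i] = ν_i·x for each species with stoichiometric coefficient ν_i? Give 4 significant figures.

Q₀ = 1.2025e+05 vs Keq = 235.7 ⇒ Q>K, reverse
Step 1:
                    E           A           J
  init          0.101      0.2706       1.349
  Δ            0.2453      0.2453     -0.2453
  eq           0.3463      0.5159       1.104
  solve Keq expr → x = -0.08177; check Q = 235.7
Then add 0.1461 M of A.
Step 2:
                    E           A           J
  init         0.3463       0.662       1.104
  Δ          -0.04496    -0.04496     0.04496
  eq           0.3014      0.6171       1.149
  solve Keq expr → x = 0.01499; check Q = 235.7

x = 0.01499 M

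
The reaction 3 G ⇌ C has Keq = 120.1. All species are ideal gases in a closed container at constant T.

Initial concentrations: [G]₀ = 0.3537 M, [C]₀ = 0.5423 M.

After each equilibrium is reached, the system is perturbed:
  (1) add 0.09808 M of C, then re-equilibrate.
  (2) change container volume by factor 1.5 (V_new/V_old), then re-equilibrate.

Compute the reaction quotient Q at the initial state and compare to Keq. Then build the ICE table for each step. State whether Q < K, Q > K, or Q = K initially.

Q₀ = 12.26 vs Keq = 120.1 ⇒ Q<K, forward
Step 1:
                  G         C
  Initial    0.3537    0.5423
  Change    -0.1825   0.06082
  Equil      0.1712    0.6031
  solve Keq expr → x = 0.06082; check Q = 120.1
Then add 0.09808 M of C.
Step 2:
                  G         C
  Initial    0.1712    0.7012
  Change   0.008576 -0.002859
  Equil      0.1798    0.6983
  solve Keq expr → x = -0.002859; check Q = 120.1
Then change container volume by factor 1.5 (V_new/V_old).
Step 3:
                  G         C
  Initial    0.1199    0.4656
  Change    0.03585  -0.01195
  Equil      0.1557    0.4536
  solve Keq expr → x = -0.01195; check Q = 120.1

Q₀ = 12.26; Q < K (proceeds forward)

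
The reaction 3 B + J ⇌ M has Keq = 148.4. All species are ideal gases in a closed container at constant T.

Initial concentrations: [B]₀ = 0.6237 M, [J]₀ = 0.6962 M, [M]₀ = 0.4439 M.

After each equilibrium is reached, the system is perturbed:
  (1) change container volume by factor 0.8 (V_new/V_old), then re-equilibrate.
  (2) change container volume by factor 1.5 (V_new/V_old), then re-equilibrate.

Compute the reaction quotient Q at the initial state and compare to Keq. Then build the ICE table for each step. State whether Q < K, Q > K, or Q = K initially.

Q₀ = 2.628; Q < K (proceeds forward)

Q₀ = 2.628 vs Keq = 148.4 ⇒ Q<K, forward
Step 1:
                   B          J          M
  I           0.6237     0.6962     0.4439
  C          -0.4309    -0.1436     0.1436
  E           0.1928     0.5526     0.5875
  solve Keq expr → x = 0.1436; check Q = 148.4
Then change container volume by factor 0.8 (V_new/V_old).
Step 2:
                   B          J          M
  I            0.241     0.6907     0.7344
  C         -0.04544   -0.01515    0.01515
  E           0.1955     0.6756     0.7496
  solve Keq expr → x = 0.01515; check Q = 148.4
Then change container volume by factor 1.5 (V_new/V_old).
Step 3:
                   B          J          M
  I           0.1304     0.4504     0.4997
  C          0.05978    0.01993   -0.01993
  E           0.1901     0.4703     0.4798
  solve Keq expr → x = -0.01993; check Q = 148.4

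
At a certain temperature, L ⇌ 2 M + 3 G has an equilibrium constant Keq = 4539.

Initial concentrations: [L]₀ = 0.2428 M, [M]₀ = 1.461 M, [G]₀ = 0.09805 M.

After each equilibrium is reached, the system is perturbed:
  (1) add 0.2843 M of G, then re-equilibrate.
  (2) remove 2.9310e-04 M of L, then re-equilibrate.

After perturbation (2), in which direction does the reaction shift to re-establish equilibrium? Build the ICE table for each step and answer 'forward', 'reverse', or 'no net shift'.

Q₀ = 0.008287 vs Keq = 4539 ⇒ Q<K, forward
Step 1:
                  L         M         G
  I          0.2428     1.461   0.09805
  C         -0.2423    0.4847     0.727
  E       4.6839e-04     1.946     0.825
  solve Keq expr → x = 0.2423; check Q = 4539
Then add 0.2843 M of G.
Step 2:
                  L         M         G
  I       4.6839e-04     1.946     1.109
  C       6.6257e-04 -0.001325 -0.001988
  E        0.001131     1.944     1.107
  solve Keq expr → x = -6.6257e-04; check Q = 4539
Then remove 2.9310e-04 M of L.
Step 3:
                  L         M         G
  I       8.3786e-04     1.944     1.107
  C       2.8977e-04 -5.7953e-04 -8.6930e-04
  E        0.001128     1.944     1.106
  solve Keq expr → x = -2.8977e-04; check Q = 4539

Direction: reverse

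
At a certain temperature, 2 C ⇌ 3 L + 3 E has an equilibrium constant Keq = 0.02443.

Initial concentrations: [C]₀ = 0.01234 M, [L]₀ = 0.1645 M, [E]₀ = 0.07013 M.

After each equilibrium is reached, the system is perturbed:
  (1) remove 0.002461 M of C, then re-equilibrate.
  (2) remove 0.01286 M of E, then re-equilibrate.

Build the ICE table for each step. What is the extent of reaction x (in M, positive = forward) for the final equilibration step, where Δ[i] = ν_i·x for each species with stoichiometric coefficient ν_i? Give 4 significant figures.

x = 8.0840e-04 M

Q₀ = 0.01008 vs Keq = 0.02443 ⇒ Q<K, forward
Step 1:
                  C         L         E
  I         0.01234    0.1645   0.07013
  C       -0.003199  0.004799  0.004799
  E        0.009141    0.1693   0.07493
  solve Keq expr → x = 0.0016; check Q = 0.02443
Then remove 0.002461 M of C.
Step 2:
                  C         L         E
  I         0.00668    0.1693   0.07493
  C        0.001775 -0.002662 -0.002662
  E        0.008455    0.1666   0.07227
  solve Keq expr → x = -8.8739e-04; check Q = 0.02443
Then remove 0.01286 M of E.
Step 3:
                  C         L         E
  I        0.008455    0.1666   0.05941
  C       -0.001617  0.002425  0.002425
  E        0.006838    0.1691   0.06183
  solve Keq expr → x = 8.0840e-04; check Q = 0.02443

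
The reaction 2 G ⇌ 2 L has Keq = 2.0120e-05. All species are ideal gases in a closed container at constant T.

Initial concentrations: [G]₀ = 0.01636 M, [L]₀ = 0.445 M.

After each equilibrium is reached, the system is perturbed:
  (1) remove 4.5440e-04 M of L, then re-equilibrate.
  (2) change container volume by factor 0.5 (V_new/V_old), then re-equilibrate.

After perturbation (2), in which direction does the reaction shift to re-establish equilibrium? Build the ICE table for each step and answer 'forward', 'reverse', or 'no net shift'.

Direction: no net shift

Q₀ = 739.9 vs Keq = 2.0120e-05 ⇒ Q>K, reverse
Step 1:
                   G          L
  I          0.01636      0.445
  C           0.4429    -0.4429
  E           0.4593    0.00206
  solve Keq expr → x = -0.2215; check Q = 2.0120e-05
Then remove 4.5440e-04 M of L.
Step 2:
                   G          L
  I           0.4593   0.001606
  C       -4.5237e-04 4.5237e-04
  E           0.4588   0.002058
  solve Keq expr → x = 2.2619e-04; check Q = 2.0120e-05
Then change container volume by factor 0.5 (V_new/V_old).
Step 3:
                   G          L
  I           0.9177   0.004116
  C                0          0
  E           0.9177   0.004116
  solve Keq expr → x = 0; check Q = 2.0120e-05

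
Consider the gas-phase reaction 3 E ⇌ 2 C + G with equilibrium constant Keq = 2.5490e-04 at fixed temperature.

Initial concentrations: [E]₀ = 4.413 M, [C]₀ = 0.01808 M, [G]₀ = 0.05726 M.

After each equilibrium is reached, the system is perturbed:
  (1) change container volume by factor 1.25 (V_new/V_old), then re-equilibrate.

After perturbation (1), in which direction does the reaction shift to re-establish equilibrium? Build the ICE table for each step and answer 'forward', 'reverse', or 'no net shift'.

Q₀ = 2.1779e-07 vs Keq = 2.5490e-04 ⇒ Q<K, forward
Step 1:
                   E          C          G
  I            4.413    0.01808    0.05726
  C           -0.409     0.2727     0.1363
  E            4.004     0.2907     0.1936
  solve Keq expr → x = 0.1363; check Q = 2.5490e-04
Then change container volume by factor 1.25 (V_new/V_old).
Step 2:
                   E          C          G
  I            3.203     0.2326     0.1549
  C                0          0          0
  E            3.203     0.2326     0.1549
  solve Keq expr → x = 0; check Q = 2.5490e-04

Direction: no net shift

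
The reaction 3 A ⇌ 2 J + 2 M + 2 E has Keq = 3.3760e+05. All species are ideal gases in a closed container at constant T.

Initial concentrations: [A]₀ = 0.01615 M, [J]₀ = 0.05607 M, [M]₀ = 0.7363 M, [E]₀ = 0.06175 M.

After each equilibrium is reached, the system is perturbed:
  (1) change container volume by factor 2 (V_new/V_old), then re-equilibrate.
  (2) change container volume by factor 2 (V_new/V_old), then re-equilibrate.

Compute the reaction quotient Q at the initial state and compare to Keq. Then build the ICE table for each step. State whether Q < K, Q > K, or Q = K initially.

Q₀ = 1.543; Q < K (proceeds forward)

Q₀ = 1.543 vs Keq = 3.3760e+05 ⇒ Q<K, forward
Step 1:
                  A         J         M         E
  I         0.01615   0.05607    0.7363   0.06175
  C        -0.01581   0.01054   0.01054   0.01054
  E       3.3712e-04   0.06661    0.7468   0.07229
  solve Keq expr → x = 0.005271; check Q = 3.3760e+05
Then change container volume by factor 2 (V_new/V_old).
Step 2:
                  A         J         M         E
  I       1.6856e-04   0.03331    0.3734   0.03615
  C       -8.4089e-05 5.6059e-05 5.6059e-05 5.6059e-05
  E       8.4469e-05   0.03336    0.3735    0.0362
  solve Keq expr → x = 2.8030e-05; check Q = 3.3760e+05
Then change container volume by factor 2 (V_new/V_old).
Step 3:
                  A         J         M         E
  I       4.2235e-05   0.01668    0.1867    0.0181
  C       -2.1093e-05 1.4062e-05 1.4062e-05 1.4062e-05
  E       2.1141e-05    0.0167    0.1868   0.01812
  solve Keq expr → x = 7.0311e-06; check Q = 3.3760e+05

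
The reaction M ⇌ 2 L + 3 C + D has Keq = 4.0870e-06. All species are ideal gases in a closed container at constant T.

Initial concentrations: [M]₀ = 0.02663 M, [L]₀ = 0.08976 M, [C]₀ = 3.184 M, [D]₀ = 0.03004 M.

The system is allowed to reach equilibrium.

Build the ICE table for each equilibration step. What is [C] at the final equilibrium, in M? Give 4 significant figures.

Q₀ = 0.2934 vs Keq = 4.0870e-06 ⇒ Q>K, reverse
Step 1:
                  M         L         C         D
  Initial   0.02663   0.08976     3.184   0.03004
  Change    0.03003  -0.06006  -0.09009  -0.03003
  Equil     0.05666    0.0297     3.094 8.8659e-06
  solve Keq expr → x = -0.03003; check Q = 4.0870e-06

[C]_eq = 3.094 M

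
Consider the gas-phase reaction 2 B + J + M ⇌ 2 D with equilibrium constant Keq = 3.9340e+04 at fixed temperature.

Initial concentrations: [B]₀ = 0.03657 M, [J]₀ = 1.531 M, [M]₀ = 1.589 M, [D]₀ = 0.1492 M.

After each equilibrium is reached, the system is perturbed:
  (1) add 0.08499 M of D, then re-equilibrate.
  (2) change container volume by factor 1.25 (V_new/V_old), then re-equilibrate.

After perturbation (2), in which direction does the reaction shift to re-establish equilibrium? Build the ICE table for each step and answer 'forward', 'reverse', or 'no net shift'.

Direction: reverse

Q₀ = 6.842 vs Keq = 3.9340e+04 ⇒ Q<K, forward
Step 1:
                  B         J         M         D
  init      0.03657     1.531     1.589    0.1492
  Δ        -0.03596  -0.01798  -0.01798   0.03596
  eq      6.0552e-04     1.513     1.571    0.1852
  solve Keq expr → x = 0.01798; check Q = 3.9340e+04
Then add 0.08499 M of D.
Step 2:
                  B         J         M         D
  init    6.0552e-04     1.513     1.571    0.2702
  Δ       2.7695e-04 1.3847e-04 1.3847e-04 -2.7695e-04
  eq      8.8247e-04     1.513     1.571    0.2699
  solve Keq expr → x = -1.3847e-04; check Q = 3.9340e+04
Then change container volume by factor 1.25 (V_new/V_old).
Step 3:
                  B         J         M         D
  init    7.0597e-04     1.211     1.257    0.2159
  Δ       1.7571e-04 8.7856e-05 8.7856e-05 -1.7571e-04
  eq      8.8168e-04     1.211     1.257    0.2157
  solve Keq expr → x = -8.7856e-05; check Q = 3.9340e+04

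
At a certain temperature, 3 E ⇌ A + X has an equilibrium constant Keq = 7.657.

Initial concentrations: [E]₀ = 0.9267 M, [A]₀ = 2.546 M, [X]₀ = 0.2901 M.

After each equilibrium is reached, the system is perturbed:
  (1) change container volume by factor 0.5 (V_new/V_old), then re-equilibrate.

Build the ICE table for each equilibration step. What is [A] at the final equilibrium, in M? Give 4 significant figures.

Q₀ = 0.9281 vs Keq = 7.657 ⇒ Q<K, forward
Step 1:
                    E           A           X
  I            0.9267       2.546      0.2901
  C           -0.3979      0.1326      0.1326
  E            0.5288       2.679      0.4227
  solve Keq expr → x = 0.1326; check Q = 7.657
Then change container volume by factor 0.5 (V_new/V_old).
Step 2:
                    E           A           X
  I             1.058       5.357      0.8455
  C           -0.1939     0.06463     0.06463
  E            0.8638       5.422      0.9101
  solve Keq expr → x = 0.06463; check Q = 7.657

[A]_eq = 5.422 M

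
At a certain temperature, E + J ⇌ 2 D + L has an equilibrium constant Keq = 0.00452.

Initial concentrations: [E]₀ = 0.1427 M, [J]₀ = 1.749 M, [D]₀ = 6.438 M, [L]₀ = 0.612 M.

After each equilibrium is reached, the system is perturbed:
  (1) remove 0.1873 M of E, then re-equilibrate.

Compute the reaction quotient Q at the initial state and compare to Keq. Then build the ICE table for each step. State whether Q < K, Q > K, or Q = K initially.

Q₀ = 101.6 vs Keq = 0.00452 ⇒ Q>K, reverse
Step 1:
                  E         J         D         L
  init       0.1427     1.749     6.438     0.612
  Δ          0.6117    0.6117    -1.223   -0.6117
  eq         0.7544     2.361     5.215 2.9604e-04
  solve Keq expr → x = -0.6117; check Q = 0.00452
Then remove 0.1873 M of E.
Step 2:
                  E         J         D         L
  init       0.5671     2.361     5.215 2.9604e-04
  Δ       7.3450e-05 7.3450e-05 -1.4690e-04 -7.3450e-05
  eq         0.5672     2.361     5.214 2.2259e-04
  solve Keq expr → x = -7.3450e-05; check Q = 0.00452

Q₀ = 101.6; Q > K (proceeds reverse)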